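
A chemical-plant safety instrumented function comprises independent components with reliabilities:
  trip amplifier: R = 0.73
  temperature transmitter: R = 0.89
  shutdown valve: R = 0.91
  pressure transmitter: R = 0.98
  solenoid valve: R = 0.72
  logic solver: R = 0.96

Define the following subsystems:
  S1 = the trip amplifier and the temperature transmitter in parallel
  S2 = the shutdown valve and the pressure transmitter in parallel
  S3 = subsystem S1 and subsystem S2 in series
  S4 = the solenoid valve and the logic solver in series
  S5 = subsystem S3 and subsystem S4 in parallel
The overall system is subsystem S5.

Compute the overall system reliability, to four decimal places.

Parallel (trip amplifier and temperature transmitter): 1 − (1 − 0.730000)(1 − 0.890000) = 0.970300
Parallel (shutdown valve and pressure transmitter): 1 − (1 − 0.910000)(1 − 0.980000) = 0.998200
Series ([0.970300] and [0.998200]): 0.970300 × 0.998200 = 0.968553
Series (solenoid valve and logic solver): 0.720000 × 0.960000 = 0.691200
Parallel ([0.968553] and [0.691200]): 1 − (1 − 0.968553)(1 − 0.691200) = 0.9903

0.9903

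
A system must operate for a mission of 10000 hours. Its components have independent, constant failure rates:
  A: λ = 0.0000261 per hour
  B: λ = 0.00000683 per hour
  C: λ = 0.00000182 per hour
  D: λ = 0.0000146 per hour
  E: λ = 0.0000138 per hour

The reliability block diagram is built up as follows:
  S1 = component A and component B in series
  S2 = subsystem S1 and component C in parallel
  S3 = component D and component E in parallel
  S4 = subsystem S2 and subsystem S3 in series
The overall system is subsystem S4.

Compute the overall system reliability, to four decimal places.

R(A) = exp(−0.0000261 × 10000) = 0.770281
R(B) = exp(−0.00000683 × 10000) = 0.933980
R(C) = exp(−0.00000182 × 10000) = 0.981965
R(D) = exp(−0.0000146 × 10000) = 0.864158
R(E) = exp(−0.0000138 × 10000) = 0.871099
Series (A and B): 0.770281 × 0.933980 = 0.719427
Parallel ([0.719427] and C): 1 − (1 − 0.719427)(1 − 0.981965) = 0.994940
Parallel (D and E): 1 − (1 − 0.864158)(1 − 0.871099) = 0.982490
Series ([0.994940] and [0.982490]): 0.994940 × 0.982490 = 0.9775

0.9775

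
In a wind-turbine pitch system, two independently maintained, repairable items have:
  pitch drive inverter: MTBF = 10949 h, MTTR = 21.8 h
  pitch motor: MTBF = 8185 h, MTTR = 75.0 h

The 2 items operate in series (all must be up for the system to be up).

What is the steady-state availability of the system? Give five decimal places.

0.98895

A(pitch drive inverter) = MTBF/(MTBF+MTTR) = 10949/(10949+21.8) = 0.998013
A(pitch motor) = MTBF/(MTBF+MTTR) = 8185/(8185+75.0) = 0.990920
Series availability: 0.998013 × 0.990920 = 0.98895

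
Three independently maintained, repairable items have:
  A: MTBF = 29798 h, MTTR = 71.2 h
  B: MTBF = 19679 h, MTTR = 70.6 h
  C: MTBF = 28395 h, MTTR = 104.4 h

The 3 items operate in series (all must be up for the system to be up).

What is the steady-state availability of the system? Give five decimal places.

A(A) = MTBF/(MTBF+MTTR) = 29798/(29798+71.2) = 0.997616
A(B) = MTBF/(MTBF+MTTR) = 19679/(19679+70.6) = 0.996425
A(C) = MTBF/(MTBF+MTTR) = 28395/(28395+104.4) = 0.996337
Series availability: 0.997616 × 0.996425 × 0.996337 = 0.99041

0.99041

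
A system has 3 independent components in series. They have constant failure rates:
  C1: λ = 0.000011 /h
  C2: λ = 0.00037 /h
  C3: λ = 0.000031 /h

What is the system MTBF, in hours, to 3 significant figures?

2430

Series of exponential components: λ_sys = Σ λ_i
λ_sys = 0.000011 + 0.00037 + 0.000031 = 4.1200e-04 /h
MTBF = 1 / λ_sys = 2430 h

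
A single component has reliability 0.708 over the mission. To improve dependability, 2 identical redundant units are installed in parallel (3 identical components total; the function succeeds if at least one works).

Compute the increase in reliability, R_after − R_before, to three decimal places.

0.267

R_before = 0.708
R_after = 1 − (1 − 0.708)^3 = 0.975
ΔR = 0.975 − 0.708 = 0.267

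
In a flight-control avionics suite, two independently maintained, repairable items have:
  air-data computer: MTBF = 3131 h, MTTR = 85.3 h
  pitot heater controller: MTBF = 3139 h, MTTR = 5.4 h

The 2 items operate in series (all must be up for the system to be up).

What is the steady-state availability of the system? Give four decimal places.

A(air-data computer) = MTBF/(MTBF+MTTR) = 3131/(3131+85.3) = 0.973479
A(pitot heater controller) = MTBF/(MTBF+MTTR) = 3139/(3139+5.4) = 0.998283
Series availability: 0.973479 × 0.998283 = 0.9718

0.9718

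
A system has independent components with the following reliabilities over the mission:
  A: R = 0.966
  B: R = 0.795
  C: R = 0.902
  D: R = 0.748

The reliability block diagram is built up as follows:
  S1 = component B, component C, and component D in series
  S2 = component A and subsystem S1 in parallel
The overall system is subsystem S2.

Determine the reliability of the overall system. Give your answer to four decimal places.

Series (B, C, and D): 0.795000 × 0.902000 × 0.748000 = 0.536383
Parallel (A and [0.536383]): 1 − (1 − 0.966000)(1 − 0.536383) = 0.9842

0.9842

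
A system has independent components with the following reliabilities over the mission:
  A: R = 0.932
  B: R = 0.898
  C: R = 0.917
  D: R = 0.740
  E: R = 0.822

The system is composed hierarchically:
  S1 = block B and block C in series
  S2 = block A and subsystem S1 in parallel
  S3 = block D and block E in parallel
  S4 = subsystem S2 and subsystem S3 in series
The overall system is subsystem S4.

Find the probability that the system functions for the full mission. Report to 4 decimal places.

0.9423

Series (B and C): 0.898000 × 0.917000 = 0.823466
Parallel (A and [0.823466]): 1 − (1 − 0.932000)(1 − 0.823466) = 0.987996
Parallel (D and E): 1 − (1 − 0.740000)(1 − 0.822000) = 0.953720
Series ([0.987996] and [0.953720]): 0.987996 × 0.953720 = 0.9423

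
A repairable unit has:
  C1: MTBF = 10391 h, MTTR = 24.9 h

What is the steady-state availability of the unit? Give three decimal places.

0.998

A(C1) = MTBF/(MTBF+MTTR) = 10391/(10391+24.9) = 0.998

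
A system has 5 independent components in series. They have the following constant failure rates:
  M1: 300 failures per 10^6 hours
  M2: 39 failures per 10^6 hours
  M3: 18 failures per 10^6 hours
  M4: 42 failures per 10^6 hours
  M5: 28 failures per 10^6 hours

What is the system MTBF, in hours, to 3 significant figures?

2340

Series of exponential components: λ_sys = Σ λ_i
λ_sys = 0.00030 + 0.000039 + 0.000018 + 0.000042 + 0.000028 = 4.2700e-04 /h
MTBF = 1 / λ_sys = 2340 h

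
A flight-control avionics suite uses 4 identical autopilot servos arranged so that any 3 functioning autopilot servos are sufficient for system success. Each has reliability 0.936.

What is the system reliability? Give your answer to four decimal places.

R = Σ_{i=3}^{4} C(4,i) p^i (1−p)^{4−i} with p = 0.936
C(4,3)·0.936^3·0.064^1 = 0.209927
C(4,4)·0.936^4·0.064^0 = 0.767544
Sum = 0.9775

0.9775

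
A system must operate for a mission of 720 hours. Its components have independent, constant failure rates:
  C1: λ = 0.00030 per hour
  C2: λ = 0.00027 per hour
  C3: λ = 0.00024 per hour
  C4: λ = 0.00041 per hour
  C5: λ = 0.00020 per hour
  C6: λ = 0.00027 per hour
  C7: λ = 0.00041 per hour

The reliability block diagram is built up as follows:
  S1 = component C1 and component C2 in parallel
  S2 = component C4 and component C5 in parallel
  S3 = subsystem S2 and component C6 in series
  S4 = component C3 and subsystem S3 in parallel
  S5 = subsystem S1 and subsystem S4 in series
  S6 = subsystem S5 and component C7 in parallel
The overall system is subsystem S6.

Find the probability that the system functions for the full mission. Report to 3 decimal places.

0.983

R(C1) = exp(−0.00030 × 720) = 0.80574
R(C2) = exp(−0.00027 × 720) = 0.82333
R(C3) = exp(−0.00024 × 720) = 0.84131
R(C4) = exp(−0.00041 × 720) = 0.74438
R(C5) = exp(−0.00020 × 720) = 0.86589
R(C6) = exp(−0.00027 × 720) = 0.82333
R(C7) = exp(−0.00041 × 720) = 0.74438
Parallel (C1 and C2): 1 − (1 − 0.80574)(1 − 0.82333) = 0.96568
Parallel (C4 and C5): 1 − (1 − 0.74438)(1 − 0.86589) = 0.96572
Series ([0.96572] and C6): 0.96572 × 0.82333 = 0.79511
Parallel (C3 and [0.79511]): 1 − (1 − 0.84131)(1 − 0.79511) = 0.96749
Series ([0.96568] and [0.96749]): 0.96568 × 0.96749 = 0.93429
Parallel ([0.93429] and C7): 1 − (1 − 0.93429)(1 − 0.74438) = 0.983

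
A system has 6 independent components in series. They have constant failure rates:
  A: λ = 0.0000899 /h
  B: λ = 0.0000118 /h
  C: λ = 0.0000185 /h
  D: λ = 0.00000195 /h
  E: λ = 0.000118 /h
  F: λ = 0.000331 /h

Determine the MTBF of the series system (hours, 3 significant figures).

Series of exponential components: λ_sys = Σ λ_i
λ_sys = 0.0000899 + 0.0000118 + 0.0000185 + 0.00000195 + 0.000118 + 0.000331 = 5.7115e-04 /h
MTBF = 1 / λ_sys = 1750 h

1750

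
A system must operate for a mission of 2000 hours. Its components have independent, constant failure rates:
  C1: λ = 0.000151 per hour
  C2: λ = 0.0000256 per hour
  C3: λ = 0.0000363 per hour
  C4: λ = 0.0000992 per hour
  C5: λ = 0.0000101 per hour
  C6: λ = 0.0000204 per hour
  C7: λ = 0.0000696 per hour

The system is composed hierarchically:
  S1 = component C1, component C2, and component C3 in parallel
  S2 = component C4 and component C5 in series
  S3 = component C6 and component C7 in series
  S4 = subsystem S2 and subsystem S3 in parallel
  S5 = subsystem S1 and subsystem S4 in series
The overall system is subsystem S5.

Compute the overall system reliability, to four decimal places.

R(C1) = exp(−0.000151 × 2000) = 0.739338
R(C2) = exp(−0.0000256 × 2000) = 0.950089
R(C3) = exp(−0.0000363 × 2000) = 0.929973
R(C4) = exp(−0.0000992 × 2000) = 0.820042
R(C5) = exp(−0.0000101 × 2000) = 0.980003
R(C6) = exp(−0.0000204 × 2000) = 0.960021
R(C7) = exp(−0.0000696 × 2000) = 0.870054
Parallel (C1, C2, and C3): 1 − (1 − 0.739338)(1 − 0.950089)(1 − 0.929973) = 0.999089
Series (C4 and C5): 0.820042 × 0.980003 = 0.803644
Series (C6 and C7): 0.960021 × 0.870054 = 0.835270
Parallel ([0.803644] and [0.835270]): 1 − (1 − 0.803644)(1 − 0.835270) = 0.967654
Series ([0.999089] and [0.967654]): 0.999089 × 0.967654 = 0.9668

0.9668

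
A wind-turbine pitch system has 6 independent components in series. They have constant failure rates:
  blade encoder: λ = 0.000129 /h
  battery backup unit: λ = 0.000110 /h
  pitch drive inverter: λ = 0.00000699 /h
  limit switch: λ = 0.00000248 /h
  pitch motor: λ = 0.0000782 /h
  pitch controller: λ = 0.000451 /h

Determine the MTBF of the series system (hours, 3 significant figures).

1290

Series of exponential components: λ_sys = Σ λ_i
λ_sys = 0.000129 + 0.000110 + 0.00000699 + 0.00000248 + 0.0000782 + 0.000451 = 7.7767e-04 /h
MTBF = 1 / λ_sys = 1290 h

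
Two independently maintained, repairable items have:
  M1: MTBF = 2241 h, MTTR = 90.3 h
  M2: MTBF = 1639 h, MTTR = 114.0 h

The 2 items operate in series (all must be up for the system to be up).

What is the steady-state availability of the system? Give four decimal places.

0.8988

A(M1) = MTBF/(MTBF+MTTR) = 2241/(2241+90.3) = 0.961266
A(M2) = MTBF/(MTBF+MTTR) = 1639/(1639+114.0) = 0.934969
Series availability: 0.961266 × 0.934969 = 0.8988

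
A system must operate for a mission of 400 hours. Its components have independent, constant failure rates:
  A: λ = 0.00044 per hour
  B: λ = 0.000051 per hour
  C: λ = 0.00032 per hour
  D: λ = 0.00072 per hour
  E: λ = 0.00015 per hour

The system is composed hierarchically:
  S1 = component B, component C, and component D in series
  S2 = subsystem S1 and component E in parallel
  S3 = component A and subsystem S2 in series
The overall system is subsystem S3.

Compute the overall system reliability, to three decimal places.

R(A) = exp(−0.00044 × 400) = 0.83862
R(B) = exp(−0.000051 × 400) = 0.97981
R(C) = exp(−0.00032 × 400) = 0.87985
R(D) = exp(−0.00072 × 400) = 0.74976
R(E) = exp(−0.00015 × 400) = 0.94176
Series (B, C, and D): 0.97981 × 0.87985 × 0.74976 = 0.64636
Parallel ([0.64636] and E): 1 − (1 − 0.64636)(1 − 0.94176) = 0.97940
Series (A and [0.97940]): 0.83862 × 0.97940 = 0.821

0.821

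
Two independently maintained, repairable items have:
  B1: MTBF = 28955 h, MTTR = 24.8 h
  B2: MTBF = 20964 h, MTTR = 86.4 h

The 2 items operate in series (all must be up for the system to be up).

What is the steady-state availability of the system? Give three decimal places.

0.995

A(B1) = MTBF/(MTBF+MTTR) = 28955/(28955+24.8) = 0.999144
A(B2) = MTBF/(MTBF+MTTR) = 20964/(20964+86.4) = 0.995896
Series availability: 0.999144 × 0.995896 = 0.995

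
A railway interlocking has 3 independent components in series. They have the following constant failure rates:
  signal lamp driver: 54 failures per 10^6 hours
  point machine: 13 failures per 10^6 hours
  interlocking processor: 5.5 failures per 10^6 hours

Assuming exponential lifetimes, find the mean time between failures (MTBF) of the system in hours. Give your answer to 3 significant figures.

Series of exponential components: λ_sys = Σ λ_i
λ_sys = 0.000054 + 0.000013 + 0.0000055 = 7.2500e-05 /h
MTBF = 1 / λ_sys = 13800 h

13800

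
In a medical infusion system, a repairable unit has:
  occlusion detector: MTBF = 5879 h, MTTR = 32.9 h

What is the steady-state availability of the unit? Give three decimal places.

0.994

A(occlusion detector) = MTBF/(MTBF+MTTR) = 5879/(5879+32.9) = 0.994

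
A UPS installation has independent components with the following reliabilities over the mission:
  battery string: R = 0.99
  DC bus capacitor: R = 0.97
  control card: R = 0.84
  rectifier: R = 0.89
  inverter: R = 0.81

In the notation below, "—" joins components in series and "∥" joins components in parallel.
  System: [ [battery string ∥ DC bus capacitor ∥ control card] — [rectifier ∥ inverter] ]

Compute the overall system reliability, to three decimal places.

Parallel (battery string, DC bus capacitor, and control card): 1 − (1 − 0.99000)(1 − 0.97000)(1 − 0.84000) = 0.99995
Parallel (rectifier and inverter): 1 − (1 − 0.89000)(1 − 0.81000) = 0.97910
Series ([0.99995] and [0.97910]): 0.99995 × 0.97910 = 0.979

0.979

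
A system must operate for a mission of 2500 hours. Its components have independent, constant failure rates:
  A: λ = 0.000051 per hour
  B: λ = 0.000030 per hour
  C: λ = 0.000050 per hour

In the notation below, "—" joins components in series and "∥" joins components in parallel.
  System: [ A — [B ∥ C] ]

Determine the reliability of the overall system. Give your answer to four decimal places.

R(A) = exp(−0.000051 × 2500) = 0.880293
R(B) = exp(−0.000030 × 2500) = 0.927743
R(C) = exp(−0.000050 × 2500) = 0.882497
Parallel (B and C): 1 − (1 − 0.927743)(1 − 0.882497) = 0.991510
Series (A and [0.991510]): 0.880293 × 0.991510 = 0.8728

0.8728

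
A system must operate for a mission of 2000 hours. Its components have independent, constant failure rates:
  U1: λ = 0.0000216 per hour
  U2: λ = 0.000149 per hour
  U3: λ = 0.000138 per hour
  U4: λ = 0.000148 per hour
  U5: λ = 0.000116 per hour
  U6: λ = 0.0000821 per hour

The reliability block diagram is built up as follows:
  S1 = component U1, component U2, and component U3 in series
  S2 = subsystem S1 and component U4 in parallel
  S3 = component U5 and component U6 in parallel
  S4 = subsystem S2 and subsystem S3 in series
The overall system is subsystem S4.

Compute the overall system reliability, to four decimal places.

R(U1) = exp(−0.0000216 × 2000) = 0.957720
R(U2) = exp(−0.000149 × 2000) = 0.742301
R(U3) = exp(−0.000138 × 2000) = 0.758813
R(U4) = exp(−0.000148 × 2000) = 0.743787
R(U5) = exp(−0.000116 × 2000) = 0.792946
R(U6) = exp(−0.0000821 × 2000) = 0.848572
Series (U1, U2, and U3): 0.957720 × 0.742301 × 0.758813 = 0.539453
Parallel ([0.539453] and U4): 1 − (1 − 0.539453)(1 − 0.743787) = 0.882002
Parallel (U5 and U6): 1 − (1 − 0.792946)(1 − 0.848572) = 0.968646
Series ([0.882002] and [0.968646]): 0.882002 × 0.968646 = 0.8543

0.8543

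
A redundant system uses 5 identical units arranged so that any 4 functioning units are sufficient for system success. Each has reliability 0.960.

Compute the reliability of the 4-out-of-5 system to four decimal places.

R = Σ_{i=4}^{5} C(5,i) p^i (1−p)^{5−i} with p = 0.960
C(5,4)·0.960^4·0.040^1 = 0.169869
C(5,5)·0.960^5·0.040^0 = 0.815373
Sum = 0.9852

0.9852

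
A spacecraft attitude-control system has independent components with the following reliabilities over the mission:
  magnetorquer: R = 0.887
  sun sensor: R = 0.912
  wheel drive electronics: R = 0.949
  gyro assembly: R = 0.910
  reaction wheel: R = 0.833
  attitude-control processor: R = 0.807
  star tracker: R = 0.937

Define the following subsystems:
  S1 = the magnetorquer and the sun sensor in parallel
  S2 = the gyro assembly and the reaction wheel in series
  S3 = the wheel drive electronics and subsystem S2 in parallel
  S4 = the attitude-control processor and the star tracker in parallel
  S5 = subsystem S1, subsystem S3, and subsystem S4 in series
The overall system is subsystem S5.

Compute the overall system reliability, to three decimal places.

0.966

Parallel (magnetorquer and sun sensor): 1 − (1 − 0.88700)(1 − 0.91200) = 0.99006
Series (gyro assembly and reaction wheel): 0.91000 × 0.83300 = 0.75803
Parallel (wheel drive electronics and [0.75803]): 1 − (1 − 0.94900)(1 − 0.75803) = 0.98766
Parallel (attitude-control processor and star tracker): 1 − (1 − 0.80700)(1 − 0.93700) = 0.98784
Series ([0.99006], [0.98766], and [0.98784]): 0.99006 × 0.98766 × 0.98784 = 0.966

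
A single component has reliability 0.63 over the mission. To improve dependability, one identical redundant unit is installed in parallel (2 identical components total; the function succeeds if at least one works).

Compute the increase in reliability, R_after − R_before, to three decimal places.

0.233

R_before = 0.63
R_after = 1 − (1 − 0.63)^2 = 0.863
ΔR = 0.863 − 0.63 = 0.233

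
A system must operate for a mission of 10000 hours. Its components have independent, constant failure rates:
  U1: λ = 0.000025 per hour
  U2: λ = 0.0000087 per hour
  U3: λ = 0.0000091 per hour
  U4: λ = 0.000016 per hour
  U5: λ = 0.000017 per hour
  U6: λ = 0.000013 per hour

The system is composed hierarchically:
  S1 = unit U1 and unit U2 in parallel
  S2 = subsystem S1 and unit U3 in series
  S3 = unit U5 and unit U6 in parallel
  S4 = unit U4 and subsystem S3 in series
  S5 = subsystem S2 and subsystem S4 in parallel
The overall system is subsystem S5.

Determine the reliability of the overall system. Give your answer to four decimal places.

R(U1) = exp(−0.000025 × 10000) = 0.778801
R(U2) = exp(−0.0000087 × 10000) = 0.916677
R(U3) = exp(−0.0000091 × 10000) = 0.913018
R(U4) = exp(−0.000016 × 10000) = 0.852144
R(U5) = exp(−0.000017 × 10000) = 0.843665
R(U6) = exp(−0.000013 × 10000) = 0.878095
Parallel (U1 and U2): 1 − (1 − 0.778801)(1 − 0.916677) = 0.981569
Series ([0.981569] and U3): 0.981569 × 0.913018 = 0.896190
Parallel (U5 and U6): 1 − (1 − 0.843665)(1 − 0.878095) = 0.980942
Series (U4 and [0.980942]): 0.852144 × 0.980942 = 0.835904
Parallel ([0.896190] and [0.835904]): 1 − (1 − 0.896190)(1 − 0.835904) = 0.9830

0.9830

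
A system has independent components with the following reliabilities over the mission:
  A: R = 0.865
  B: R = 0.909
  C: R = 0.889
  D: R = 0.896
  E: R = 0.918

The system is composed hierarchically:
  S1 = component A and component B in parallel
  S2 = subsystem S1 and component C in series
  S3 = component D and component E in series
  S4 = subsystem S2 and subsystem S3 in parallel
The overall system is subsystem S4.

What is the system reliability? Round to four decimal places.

0.9784

Parallel (A and B): 1 − (1 − 0.865000)(1 − 0.909000) = 0.987715
Series ([0.987715] and C): 0.987715 × 0.889000 = 0.878079
Series (D and E): 0.896000 × 0.918000 = 0.822528
Parallel ([0.878079] and [0.822528]): 1 − (1 − 0.878079)(1 − 0.822528) = 0.9784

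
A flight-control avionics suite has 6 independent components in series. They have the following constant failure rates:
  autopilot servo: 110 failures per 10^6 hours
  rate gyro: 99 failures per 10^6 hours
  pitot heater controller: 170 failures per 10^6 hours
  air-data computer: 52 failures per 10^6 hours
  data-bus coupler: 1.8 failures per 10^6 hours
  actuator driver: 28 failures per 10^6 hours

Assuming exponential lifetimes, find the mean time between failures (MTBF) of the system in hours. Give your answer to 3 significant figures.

Series of exponential components: λ_sys = Σ λ_i
λ_sys = 0.00011 + 0.000099 + 0.00017 + 0.000052 + 0.0000018 + 0.000028 = 4.6080e-04 /h
MTBF = 1 / λ_sys = 2170 h

2170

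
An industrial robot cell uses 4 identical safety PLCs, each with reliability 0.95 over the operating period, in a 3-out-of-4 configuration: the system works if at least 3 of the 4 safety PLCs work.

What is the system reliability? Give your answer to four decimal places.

R = Σ_{i=3}^{4} C(4,i) p^i (1−p)^{4−i} with p = 0.95
C(4,3)·0.95^3·0.05^1 = 0.171475
C(4,4)·0.95^4·0.05^0 = 0.814506
Sum = 0.9860

0.9860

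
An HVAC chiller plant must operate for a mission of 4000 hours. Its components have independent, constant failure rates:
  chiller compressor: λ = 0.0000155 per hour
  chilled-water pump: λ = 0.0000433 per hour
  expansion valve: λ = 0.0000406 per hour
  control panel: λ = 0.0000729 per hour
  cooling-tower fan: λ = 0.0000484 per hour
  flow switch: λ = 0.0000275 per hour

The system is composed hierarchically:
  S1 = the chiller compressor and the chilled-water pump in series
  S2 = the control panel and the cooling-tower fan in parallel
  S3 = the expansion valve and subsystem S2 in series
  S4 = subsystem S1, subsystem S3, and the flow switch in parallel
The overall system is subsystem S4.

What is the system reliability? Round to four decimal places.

R(chiller compressor) = exp(−0.0000155 × 4000) = 0.939883
R(chilled-water pump) = exp(−0.0000433 × 4000) = 0.840969
R(expansion valve) = exp(−0.0000406 × 4000) = 0.850101
R(control panel) = exp(−0.0000729 × 4000) = 0.747067
R(cooling-tower fan) = exp(−0.0000484 × 4000) = 0.823987
R(flow switch) = exp(−0.0000275 × 4000) = 0.895834
Series (chiller compressor and chilled-water pump): 0.939883 × 0.840969 = 0.790412
Parallel (control panel and cooling-tower fan): 1 − (1 − 0.747067)(1 − 0.823987) = 0.955481
Series (expansion valve and [0.955481]): 0.850101 × 0.955481 = 0.812255
Parallel ([0.790412], [0.812255], and flow switch): 1 − (1 − 0.790412)(1 − 0.812255)(1 − 0.895834) = 0.9959

0.9959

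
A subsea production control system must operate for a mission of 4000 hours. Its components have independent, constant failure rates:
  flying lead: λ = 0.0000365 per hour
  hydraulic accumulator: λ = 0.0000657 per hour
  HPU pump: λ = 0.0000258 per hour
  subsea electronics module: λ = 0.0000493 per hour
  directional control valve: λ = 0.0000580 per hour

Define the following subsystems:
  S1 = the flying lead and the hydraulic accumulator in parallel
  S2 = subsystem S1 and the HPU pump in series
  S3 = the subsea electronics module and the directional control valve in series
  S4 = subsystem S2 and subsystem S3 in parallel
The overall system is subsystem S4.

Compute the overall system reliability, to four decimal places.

0.9559

R(flying lead) = exp(−0.0000365 × 4000) = 0.864158
R(hydraulic accumulator) = exp(−0.0000657 × 4000) = 0.768896
R(HPU pump) = exp(−0.0000258 × 4000) = 0.901947
R(subsea electronics module) = exp(−0.0000493 × 4000) = 0.821026
R(directional control valve) = exp(−0.0000580 × 4000) = 0.792946
Parallel (flying lead and hydraulic accumulator): 1 − (1 − 0.864158)(1 − 0.768896) = 0.968606
Series ([0.968606] and HPU pump): 0.968606 × 0.901947 = 0.873631
Series (subsea electronics module and directional control valve): 0.821026 × 0.792946 = 0.651029
Parallel ([0.873631] and [0.651029]): 1 − (1 − 0.873631)(1 − 0.651029) = 0.9559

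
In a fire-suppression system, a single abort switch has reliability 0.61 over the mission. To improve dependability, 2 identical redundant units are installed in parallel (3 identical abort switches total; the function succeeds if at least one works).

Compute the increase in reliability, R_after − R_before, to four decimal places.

0.3307

R_before = 0.61
R_after = 1 − (1 − 0.61)^3 = 0.9407
ΔR = 0.9407 − 0.61 = 0.3307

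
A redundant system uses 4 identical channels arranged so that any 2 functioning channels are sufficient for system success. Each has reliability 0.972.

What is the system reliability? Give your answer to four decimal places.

R = Σ_{i=2}^{4} C(4,i) p^i (1−p)^{4−i} with p = 0.972
C(4,2)·0.972^2·0.028^2 = 0.004444
C(4,3)·0.972^3·0.028^1 = 0.102853
C(4,4)·0.972^4·0.028^0 = 0.892617
Sum = 0.9999

0.9999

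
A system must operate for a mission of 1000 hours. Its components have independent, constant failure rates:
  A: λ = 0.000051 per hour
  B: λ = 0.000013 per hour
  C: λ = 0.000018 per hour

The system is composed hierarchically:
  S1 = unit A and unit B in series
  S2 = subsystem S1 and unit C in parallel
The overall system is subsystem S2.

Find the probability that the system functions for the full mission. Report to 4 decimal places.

R(A) = exp(−0.000051 × 1000) = 0.950279
R(B) = exp(−0.000013 × 1000) = 0.987084
R(C) = exp(−0.000018 × 1000) = 0.982161
Series (A and B): 0.950279 × 0.987084 = 0.938005
Parallel ([0.938005] and C): 1 − (1 − 0.938005)(1 − 0.982161) = 0.9989

0.9989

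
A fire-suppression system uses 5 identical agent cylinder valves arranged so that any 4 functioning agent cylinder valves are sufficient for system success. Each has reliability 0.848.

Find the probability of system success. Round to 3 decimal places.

0.832

R = Σ_{i=4}^{5} C(5,i) p^i (1−p)^{5−i} with p = 0.848
C(5,4)·0.848^4·0.152^1 = 0.39300
C(5,5)·0.848^5·0.152^0 = 0.43851
Sum = 0.832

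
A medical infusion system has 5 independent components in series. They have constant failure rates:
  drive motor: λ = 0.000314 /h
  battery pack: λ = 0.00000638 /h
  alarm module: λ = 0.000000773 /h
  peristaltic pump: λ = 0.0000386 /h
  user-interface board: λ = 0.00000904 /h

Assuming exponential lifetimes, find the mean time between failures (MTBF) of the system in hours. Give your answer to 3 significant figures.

2710

Series of exponential components: λ_sys = Σ λ_i
λ_sys = 0.000314 + 0.00000638 + 0.000000773 + 0.0000386 + 0.00000904 = 3.6879e-04 /h
MTBF = 1 / λ_sys = 2710 h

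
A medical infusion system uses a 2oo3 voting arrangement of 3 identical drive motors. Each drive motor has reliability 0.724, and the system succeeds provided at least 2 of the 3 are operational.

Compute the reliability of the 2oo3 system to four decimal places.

R = Σ_{i=2}^{3} C(3,i) p^i (1−p)^{3−i} with p = 0.724
C(3,2)·0.724^2·0.276^1 = 0.434018
C(3,3)·0.724^3·0.276^0 = 0.379503
Sum = 0.8135

0.8135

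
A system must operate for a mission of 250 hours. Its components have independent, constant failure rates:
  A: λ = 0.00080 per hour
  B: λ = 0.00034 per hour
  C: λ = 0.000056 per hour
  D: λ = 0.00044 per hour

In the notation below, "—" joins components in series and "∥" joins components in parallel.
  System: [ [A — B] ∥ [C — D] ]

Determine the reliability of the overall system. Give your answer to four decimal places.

0.9711

R(A) = exp(−0.00080 × 250) = 0.818731
R(B) = exp(−0.00034 × 250) = 0.918512
R(C) = exp(−0.000056 × 250) = 0.986098
R(D) = exp(−0.00044 × 250) = 0.895834
Series (A and B): 0.818731 × 0.918512 = 0.752014
Series (C and D): 0.986098 × 0.895834 = 0.883380
Parallel ([0.752014] and [0.883380]): 1 − (1 − 0.752014)(1 − 0.883380) = 0.9711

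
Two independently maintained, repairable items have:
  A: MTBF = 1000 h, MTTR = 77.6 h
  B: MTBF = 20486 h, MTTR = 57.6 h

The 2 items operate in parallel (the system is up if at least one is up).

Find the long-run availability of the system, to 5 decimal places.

0.99980

A(A) = MTBF/(MTBF+MTTR) = 1000/(1000+77.6) = 0.927988
A(B) = MTBF/(MTBF+MTTR) = 20486/(20486+57.6) = 0.997196
Parallel availability: 1 − (1 − 0.927988)(1 − 0.997196) = 0.99980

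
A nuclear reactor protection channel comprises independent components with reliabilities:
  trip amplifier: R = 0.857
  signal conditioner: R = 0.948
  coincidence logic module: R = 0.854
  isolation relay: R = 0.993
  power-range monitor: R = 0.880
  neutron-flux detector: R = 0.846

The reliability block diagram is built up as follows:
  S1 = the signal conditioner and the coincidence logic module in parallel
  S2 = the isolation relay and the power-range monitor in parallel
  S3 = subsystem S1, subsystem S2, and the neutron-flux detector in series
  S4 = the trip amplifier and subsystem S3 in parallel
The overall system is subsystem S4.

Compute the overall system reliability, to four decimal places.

Parallel (signal conditioner and coincidence logic module): 1 − (1 − 0.948000)(1 − 0.854000) = 0.992408
Parallel (isolation relay and power-range monitor): 1 − (1 − 0.993000)(1 − 0.880000) = 0.999160
Series ([0.992408], [0.999160], and neutron-flux detector): 0.992408 × 0.999160 × 0.846000 = 0.838872
Parallel (trip amplifier and [0.838872]): 1 − (1 − 0.857000)(1 − 0.838872) = 0.9770

0.9770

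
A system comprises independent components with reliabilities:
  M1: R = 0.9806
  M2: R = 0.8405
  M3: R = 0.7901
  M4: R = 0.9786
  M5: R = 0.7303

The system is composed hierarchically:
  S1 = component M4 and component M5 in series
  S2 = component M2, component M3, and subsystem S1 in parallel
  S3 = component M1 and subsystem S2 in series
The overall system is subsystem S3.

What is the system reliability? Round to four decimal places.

Series (M4 and M5): 0.978600 × 0.730300 = 0.714672
Parallel (M2, M3, and [0.714672]): 1 − (1 − 0.840500)(1 − 0.790100)(1 − 0.714672) = 0.990447
Series (M1 and [0.990447]): 0.980600 × 0.990447 = 0.9712

0.9712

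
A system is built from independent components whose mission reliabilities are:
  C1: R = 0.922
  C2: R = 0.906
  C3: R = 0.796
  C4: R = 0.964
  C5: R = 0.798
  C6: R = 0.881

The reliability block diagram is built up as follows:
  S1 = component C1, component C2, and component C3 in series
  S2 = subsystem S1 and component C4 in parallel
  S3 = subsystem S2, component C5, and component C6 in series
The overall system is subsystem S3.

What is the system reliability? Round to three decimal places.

0.695

Series (C1, C2, and C3): 0.92200 × 0.90600 × 0.79600 = 0.66492
Parallel ([0.66492] and C4): 1 − (1 − 0.66492)(1 − 0.96400) = 0.98794
Series ([0.98794], C5, and C6): 0.98794 × 0.79800 × 0.88100 = 0.695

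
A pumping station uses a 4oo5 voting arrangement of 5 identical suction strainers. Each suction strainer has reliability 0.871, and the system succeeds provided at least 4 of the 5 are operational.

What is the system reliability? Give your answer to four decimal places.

R = Σ_{i=4}^{5} C(5,i) p^i (1−p)^{5−i} with p = 0.871
C(5,4)·0.871^4·0.129^1 = 0.371221
C(5,5)·0.871^5·0.129^0 = 0.501292
Sum = 0.8725

0.8725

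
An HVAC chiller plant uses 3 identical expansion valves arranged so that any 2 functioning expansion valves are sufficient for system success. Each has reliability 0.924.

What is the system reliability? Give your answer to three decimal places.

0.984

R = Σ_{i=2}^{3} C(3,i) p^i (1−p)^{3−i} with p = 0.924
C(3,2)·0.924^2·0.076^1 = 0.19466
C(3,3)·0.924^3·0.076^0 = 0.78889
Sum = 0.984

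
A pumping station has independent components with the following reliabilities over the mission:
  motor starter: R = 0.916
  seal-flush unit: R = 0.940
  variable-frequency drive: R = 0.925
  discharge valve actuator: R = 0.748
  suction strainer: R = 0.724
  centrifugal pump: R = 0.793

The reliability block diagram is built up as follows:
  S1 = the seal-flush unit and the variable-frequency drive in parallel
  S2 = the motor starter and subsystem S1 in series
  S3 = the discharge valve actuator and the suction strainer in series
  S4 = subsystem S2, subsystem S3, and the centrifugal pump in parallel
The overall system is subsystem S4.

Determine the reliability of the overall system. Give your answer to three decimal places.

Parallel (seal-flush unit and variable-frequency drive): 1 − (1 − 0.94000)(1 − 0.92500) = 0.99550
Series (motor starter and [0.99550]): 0.91600 × 0.99550 = 0.91188
Series (discharge valve actuator and suction strainer): 0.74800 × 0.72400 = 0.54155
Parallel ([0.91188], [0.54155], and centrifugal pump): 1 − (1 − 0.91188)(1 − 0.54155)(1 − 0.79300) = 0.992

0.992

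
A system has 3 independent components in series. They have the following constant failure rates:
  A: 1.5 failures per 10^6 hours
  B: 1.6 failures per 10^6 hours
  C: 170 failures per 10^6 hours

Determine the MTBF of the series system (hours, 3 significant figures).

Series of exponential components: λ_sys = Σ λ_i
λ_sys = 0.0000015 + 0.0000016 + 0.00017 = 1.7310e-04 /h
MTBF = 1 / λ_sys = 5780 h

5780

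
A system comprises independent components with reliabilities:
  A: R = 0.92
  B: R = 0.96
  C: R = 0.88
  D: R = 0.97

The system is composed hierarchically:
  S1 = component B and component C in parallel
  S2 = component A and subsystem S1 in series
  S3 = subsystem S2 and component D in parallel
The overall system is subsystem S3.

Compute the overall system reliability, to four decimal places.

Parallel (B and C): 1 − (1 − 0.960000)(1 − 0.880000) = 0.995200
Series (A and [0.995200]): 0.920000 × 0.995200 = 0.915584
Parallel ([0.915584] and D): 1 − (1 − 0.915584)(1 − 0.970000) = 0.9975

0.9975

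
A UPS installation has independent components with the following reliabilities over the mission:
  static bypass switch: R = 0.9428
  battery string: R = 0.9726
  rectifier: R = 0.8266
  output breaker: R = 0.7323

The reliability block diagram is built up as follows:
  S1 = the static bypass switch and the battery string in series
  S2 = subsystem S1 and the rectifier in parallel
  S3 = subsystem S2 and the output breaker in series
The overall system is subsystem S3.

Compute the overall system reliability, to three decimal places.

0.722

Series (static bypass switch and battery string): 0.94280 × 0.97260 = 0.91697
Parallel ([0.91697] and rectifier): 1 − (1 − 0.91697)(1 − 0.82660) = 0.98560
Series ([0.98560] and output breaker): 0.98560 × 0.73230 = 0.722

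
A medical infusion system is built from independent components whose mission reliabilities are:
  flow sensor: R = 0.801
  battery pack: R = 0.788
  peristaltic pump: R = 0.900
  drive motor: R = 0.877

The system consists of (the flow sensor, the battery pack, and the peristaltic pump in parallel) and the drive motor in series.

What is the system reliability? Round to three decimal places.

Parallel (flow sensor, battery pack, and peristaltic pump): 1 − (1 − 0.80100)(1 − 0.78800)(1 − 0.90000) = 0.99578
Series ([0.99578] and drive motor): 0.99578 × 0.87700 = 0.873

0.873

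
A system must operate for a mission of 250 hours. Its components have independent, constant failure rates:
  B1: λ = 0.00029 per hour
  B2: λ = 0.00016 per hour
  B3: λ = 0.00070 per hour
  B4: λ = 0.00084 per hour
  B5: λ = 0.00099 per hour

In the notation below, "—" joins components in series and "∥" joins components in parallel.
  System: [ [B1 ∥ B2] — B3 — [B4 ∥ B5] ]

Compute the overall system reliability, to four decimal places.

0.8024

R(B1) = exp(−0.00029 × 250) = 0.930066
R(B2) = exp(−0.00016 × 250) = 0.960789
R(B3) = exp(−0.00070 × 250) = 0.839457
R(B4) = exp(−0.00084 × 250) = 0.810584
R(B5) = exp(−0.00099 × 250) = 0.780750
Parallel (B1 and B2): 1 − (1 − 0.930066)(1 − 0.960789) = 0.997258
Parallel (B4 and B5): 1 − (1 − 0.810584)(1 − 0.780750) = 0.958471
Series ([0.997258], B3, and [0.958471]): 0.997258 × 0.839457 × 0.958471 = 0.8024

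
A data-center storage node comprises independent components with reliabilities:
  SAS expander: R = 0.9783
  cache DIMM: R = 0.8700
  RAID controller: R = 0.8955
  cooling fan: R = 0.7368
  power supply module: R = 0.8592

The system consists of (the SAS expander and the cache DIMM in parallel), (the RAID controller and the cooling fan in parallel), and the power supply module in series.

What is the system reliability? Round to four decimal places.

Parallel (SAS expander and cache DIMM): 1 − (1 − 0.978300)(1 − 0.870000) = 0.997179
Parallel (RAID controller and cooling fan): 1 − (1 − 0.895500)(1 − 0.736800) = 0.972496
Series ([0.997179], [0.972496], and power supply module): 0.997179 × 0.972496 × 0.859200 = 0.8332

0.8332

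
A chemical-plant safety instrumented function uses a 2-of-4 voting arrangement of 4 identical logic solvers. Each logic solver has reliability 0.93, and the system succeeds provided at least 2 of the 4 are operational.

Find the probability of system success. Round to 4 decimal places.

R = Σ_{i=2}^{4} C(4,i) p^i (1−p)^{4−i} with p = 0.93
C(4,2)·0.93^2·0.07^2 = 0.025428
C(4,3)·0.93^3·0.07^1 = 0.225220
C(4,4)·0.93^4·0.07^0 = 0.748052
Sum = 0.9987

0.9987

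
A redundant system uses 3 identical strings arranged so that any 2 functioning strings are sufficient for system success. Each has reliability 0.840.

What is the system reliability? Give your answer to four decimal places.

R = Σ_{i=2}^{3} C(3,i) p^i (1−p)^{3−i} with p = 0.840
C(3,2)·0.840^2·0.160^1 = 0.338688
C(3,3)·0.840^3·0.160^0 = 0.592704
Sum = 0.9314

0.9314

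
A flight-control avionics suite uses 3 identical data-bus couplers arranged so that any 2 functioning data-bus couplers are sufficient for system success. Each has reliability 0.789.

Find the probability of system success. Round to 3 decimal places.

R = Σ_{i=2}^{3} C(3,i) p^i (1−p)^{3−i} with p = 0.789
C(3,2)·0.789^2·0.211^1 = 0.39406
C(3,3)·0.789^3·0.211^0 = 0.49117
Sum = 0.885

0.885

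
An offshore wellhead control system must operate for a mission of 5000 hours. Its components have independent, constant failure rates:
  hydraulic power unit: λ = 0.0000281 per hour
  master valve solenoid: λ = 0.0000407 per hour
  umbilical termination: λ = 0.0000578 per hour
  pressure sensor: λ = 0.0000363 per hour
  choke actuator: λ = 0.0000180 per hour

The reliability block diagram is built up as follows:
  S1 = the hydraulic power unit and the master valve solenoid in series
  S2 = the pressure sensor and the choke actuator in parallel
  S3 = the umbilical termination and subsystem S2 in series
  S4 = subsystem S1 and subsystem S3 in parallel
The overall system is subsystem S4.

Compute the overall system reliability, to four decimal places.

0.9238

R(hydraulic power unit) = exp(−0.0000281 × 5000) = 0.868924
R(master valve solenoid) = exp(−0.0000407 × 5000) = 0.815870
R(umbilical termination) = exp(−0.0000578 × 5000) = 0.749012
R(pressure sensor) = exp(−0.0000363 × 5000) = 0.834018
R(choke actuator) = exp(−0.0000180 × 5000) = 0.913931
Series (hydraulic power unit and master valve solenoid): 0.868924 × 0.815870 = 0.708929
Parallel (pressure sensor and choke actuator): 1 − (1 − 0.834018)(1 − 0.913931) = 0.985714
Series (umbilical termination and [0.985714]): 0.749012 × 0.985714 = 0.738312
Parallel ([0.708929] and [0.738312]): 1 − (1 − 0.708929)(1 − 0.738312) = 0.9238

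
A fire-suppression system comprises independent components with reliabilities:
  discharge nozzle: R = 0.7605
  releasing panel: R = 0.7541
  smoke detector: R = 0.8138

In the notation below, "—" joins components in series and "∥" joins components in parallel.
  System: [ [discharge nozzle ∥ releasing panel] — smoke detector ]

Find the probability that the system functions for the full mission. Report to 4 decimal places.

Parallel (discharge nozzle and releasing panel): 1 − (1 − 0.760500)(1 − 0.754100) = 0.941107
Series ([0.941107] and smoke detector): 0.941107 × 0.813800 = 0.7659

0.7659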